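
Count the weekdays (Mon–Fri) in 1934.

261 weekdays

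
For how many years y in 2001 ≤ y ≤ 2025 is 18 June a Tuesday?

Day of week of June 18 in each year:
2001: Mon, 2002: Tue ✓, 2003: Wed, 2004: Fri, 2005: Sat, 2006: Sun, 2007: Mon, 2008: Wed, 2009: Thu, 2010: Fri, 2011: Sat, 2012: Mon, 2013: Tue ✓, 2014: Wed, 2015: Thu, 2016: Sat, 2017: Sun, 2018: Mon, 2019: Tue ✓, 2020: Thu, 2021: Fri, 2022: Sat, 2023: Sun, 2024: Tue ✓, 2025: Wed
Tuesdays: 2002, 2013, 2019, 2024.

4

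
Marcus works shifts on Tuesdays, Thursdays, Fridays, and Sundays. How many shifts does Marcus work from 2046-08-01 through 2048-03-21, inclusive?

342

2046-08-01 is a Wednesday.
That's 599 days from start to end, counting both.
599 = 7 × 85 + 4, so there are 85 full weeks plus 4 extra days.
Each full week contributes 4 days from the set (Tue, Thu, Fri, Sun): 85 × 4 = 340.
The 4 extra days are Wednesday, Thursday, Friday, Saturday — 2 of them qualify.
Total: 340 + 2 = 342.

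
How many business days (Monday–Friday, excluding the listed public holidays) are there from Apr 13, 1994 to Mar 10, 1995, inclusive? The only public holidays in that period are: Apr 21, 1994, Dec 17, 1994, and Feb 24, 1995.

236 business days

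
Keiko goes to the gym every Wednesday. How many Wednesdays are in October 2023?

4

October 1, 2023 is a Sunday.
From October 1, 2023 to October 31, 2023 is 31 days inclusive.
31 = 7 × 4 + 3, so there are 4 full weeks plus 3 extra days.
Each full week contributes one Wednesday: 4 so far.
The 3 extra days are Sunday, Monday, Tuesday — none qualify.
Total: 4 + 0 = 4.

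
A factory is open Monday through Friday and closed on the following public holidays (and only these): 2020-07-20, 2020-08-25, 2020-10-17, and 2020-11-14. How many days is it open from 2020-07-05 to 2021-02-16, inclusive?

2020-07-05 is a Sunday.
That's 227 days from start to end, counting both.
227 = 7 × 32 + 3, so there are 32 full weeks plus 3 extra days.
Each full week contributes 5 weekdays (Mon–Fri): 32 × 5 = 160.
The 3 extra days are Sunday, Monday, Tuesday — 2 of them qualify.
Total: 160 + 2 = 162.
Holidays: 2020-07-20 (Mon); 2020-08-25 (Tue); 2020-10-17 (Sat); 2020-11-14 (Sat).
2 of the 4 holidays fall on weekdays; the rest are weekends and were already excluded.
Business days: 162 − 2 = 160.

160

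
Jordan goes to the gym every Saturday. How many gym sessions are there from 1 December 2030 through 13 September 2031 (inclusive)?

41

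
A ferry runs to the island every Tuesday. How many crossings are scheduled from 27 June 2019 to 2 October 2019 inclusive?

14 Tuesdays

27 June 2019 is a Thursday.
The range spans 98 days (inclusive of both endpoints).
98 = 7 × 14, so the span is exactly 14 full weeks.
Each full week contributes one Tuesday: 14 so far.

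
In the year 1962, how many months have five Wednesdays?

A month has five Wednesdays exactly when Wednesday falls within its first (length − 28) days.
Jan: 31 days, starts Mon → 5 of Mon, Tue, Wed ✓
Feb: 28 days, starts Thu → 5 of (none)
Mar: 31 days, starts Thu → 5 of Thu, Fri, Sat
Apr: 30 days, starts Sun → 5 of Sun, Mon
May: 31 days, starts Tue → 5 of Tue, Wed, Thu ✓
Jun: 30 days, starts Fri → 5 of Fri, Sat
Jul: 31 days, starts Sun → 5 of Sun, Mon, Tue
Aug: 31 days, starts Wed → 5 of Wed, Thu, Fri ✓
Sep: 30 days, starts Sat → 5 of Sat, Sun
Oct: 31 days, starts Mon → 5 of Mon, Tue, Wed ✓
Nov: 30 days, starts Thu → 5 of Thu, Fri
Dec: 31 days, starts Sat → 5 of Sat, Sun, Mon
Months with five Wednesdays: Jan, May, Aug, Oct.

4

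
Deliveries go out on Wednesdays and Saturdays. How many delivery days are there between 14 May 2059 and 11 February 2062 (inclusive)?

14 May 2059 is a Wednesday.
The range spans 1005 days (inclusive of both endpoints).
1005 = 7 × 143 + 4, so there are 143 full weeks plus 4 extra days.
Each full week contributes 2 days from the set (Wed, Sat): 143 × 2 = 286.
The 4 extra days are Wednesday, Thursday, Friday, Saturday — 2 of them qualify.
Total: 286 + 2 = 288.

288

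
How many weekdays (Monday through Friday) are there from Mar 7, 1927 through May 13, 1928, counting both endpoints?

310

Mar 7, 1927 is a Monday.
The range spans 434 days (inclusive of both endpoints).
434 = 7 × 62, so the span is exactly 62 full weeks.
Each full week contributes 5 weekdays (Mon–Fri): 62 × 5 = 310.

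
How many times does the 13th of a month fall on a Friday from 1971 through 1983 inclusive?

Friday-the-13ths by year:
1971: Aug
1972: Oct
1973: Apr, Jul
1974: Sep, Dec
1975: Jun
1976: Feb, Aug
1977: May
1978: Jan, Oct
1979: Apr, Jul
1980: Jun
1981: Feb, Mar, Nov
1982: Aug
1983: May

20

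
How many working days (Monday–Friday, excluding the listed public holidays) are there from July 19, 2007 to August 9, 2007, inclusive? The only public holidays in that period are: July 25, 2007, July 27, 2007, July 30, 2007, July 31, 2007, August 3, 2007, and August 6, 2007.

July 19, 2007 is a Thursday.
The range spans 22 days (inclusive of both endpoints).
22 = 7 × 3 + 1, so there are 3 full weeks plus 1 extra day.
Each full week contributes 5 weekdays (Mon–Fri): 3 × 5 = 15.
The 1 extra day is Thursday — 1 of them qualifies.
Total: 15 + 1 = 16.
Holidays: July 25, 2007 (Wed); July 27, 2007 (Fri); July 30, 2007 (Mon); July 31, 2007 (Tue); August 3, 2007 (Fri); August 6, 2007 (Mon).
All 6 holidays fall on weekdays, so subtract 6.
Business days: 16 − 6 = 10.

10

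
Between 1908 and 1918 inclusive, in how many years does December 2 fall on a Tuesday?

1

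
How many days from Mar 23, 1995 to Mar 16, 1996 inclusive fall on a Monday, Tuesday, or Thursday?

Mar 23, 1995 is a Thursday.
That's 360 days from start to end, counting both.
360 = 7 × 51 + 3, so there are 51 full weeks plus 3 extra days.
Each full week contributes 3 days from the set (Mon, Tue, Thu): 51 × 3 = 153.
The 3 extra days are Thursday, Friday, Saturday — 1 of them qualifies.
Total: 153 + 1 = 154.

154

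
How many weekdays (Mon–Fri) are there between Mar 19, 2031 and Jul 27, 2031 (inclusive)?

Mar 19, 2031 is a Wednesday.
The range spans 131 days (inclusive of both endpoints).
131 = 7 × 18 + 5, so there are 18 full weeks plus 5 extra days.
Each full week contributes 5 weekdays (Mon–Fri): 18 × 5 = 90.
The 5 extra days are Wednesday, Thursday, Friday, Saturday, Sunday — 3 of them qualify.
Total: 90 + 3 = 93.

93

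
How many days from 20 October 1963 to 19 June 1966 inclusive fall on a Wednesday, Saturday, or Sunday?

20 October 1963 is a Sunday.
That's 974 days from start to end, counting both.
974 = 7 × 139 + 1, so there are 139 full weeks plus 1 extra day.
Each full week contributes 3 days from the set (Wed, Sat, Sun): 139 × 3 = 417.
The 1 extra day is Sun — 1 of them qualifies.
Total: 417 + 1 = 418.

418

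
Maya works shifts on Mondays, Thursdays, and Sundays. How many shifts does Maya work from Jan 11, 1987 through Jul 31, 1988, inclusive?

Jan 11, 1987 is a Sunday.
The range spans 568 days (inclusive of both endpoints).
568 = 7 × 81 + 1, so there are 81 full weeks plus 1 extra day.
Each full week contributes 3 days from the set (Mon, Thu, Sun): 81 × 3 = 243.
The 1 extra day is Sunday — 1 of them qualifies.
Total: 243 + 1 = 244.

244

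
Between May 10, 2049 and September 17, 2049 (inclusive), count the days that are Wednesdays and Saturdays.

37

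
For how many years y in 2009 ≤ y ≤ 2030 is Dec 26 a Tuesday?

Day of week of December 26 in each year:
2009: Sat, 2010: Sun, 2011: Mon, 2012: Wed, 2013: Thu, 2014: Fri, 2015: Sat, 2016: Mon, 2017: Tue ✓, 2018: Wed, 2019: Thu, 2020: Sat, 2021: Sun, 2022: Mon, 2023: Tue ✓, 2024: Thu, 2025: Fri, 2026: Sat, 2027: Sun, 2028: Tue ✓, 2029: Wed, 2030: Thu
Tuesdays: 2017, 2023, 2028.

3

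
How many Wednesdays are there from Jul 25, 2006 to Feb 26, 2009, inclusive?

Jul 25, 2006 is a Tuesday.
From Jul 25, 2006 to Feb 26, 2009 is 948 days inclusive.
948 = 7 × 135 + 3, so there are 135 full weeks plus 3 extra days.
Each full week contributes one Wednesday: 135 so far.
The 3 extra days are Tuesday, Wednesday, Thursday — 1 of them qualifies.
Total: 135 + 1 = 136.

136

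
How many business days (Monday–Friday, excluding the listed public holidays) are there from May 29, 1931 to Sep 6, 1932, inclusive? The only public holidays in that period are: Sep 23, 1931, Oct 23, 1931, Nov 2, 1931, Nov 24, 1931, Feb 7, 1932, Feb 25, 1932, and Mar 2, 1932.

May 29, 1931 is a Friday.
The range spans 467 days (inclusive of both endpoints).
467 = 7 × 66 + 5, so there are 66 full weeks plus 5 extra days.
Each full week contributes 5 weekdays (Mon–Fri): 66 × 5 = 330.
The 5 extra days are Fri, Sat, Sun, Mon, Tue — 3 of them qualify.
Total: 330 + 3 = 333.
Holidays: Sep 23, 1931 (Wed); Oct 23, 1931 (Fri); Nov 2, 1931 (Mon); Nov 24, 1931 (Tue); Feb 7, 1932 (Sun); Feb 25, 1932 (Thu); Mar 2, 1932 (Wed).
6 of the 7 holidays fall on weekdays; the rest are weekends and were already excluded.
Business days: 333 − 6 = 327.

327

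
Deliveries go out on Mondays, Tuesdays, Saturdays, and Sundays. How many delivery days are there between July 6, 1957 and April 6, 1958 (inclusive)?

July 6, 1957 is a Saturday.
From July 6, 1957 to April 6, 1958 is 275 days inclusive.
275 = 7 × 39 + 2, so there are 39 full weeks plus 2 extra days.
Each full week contributes 4 days from the set (Mon, Tue, Sat, Sun): 39 × 4 = 156.
The 2 extra days are Saturday, Sunday — 2 of them qualify.
Total: 156 + 2 = 158.

158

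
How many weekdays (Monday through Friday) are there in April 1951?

Apr 1, 1951 is a Sunday.
That's 30 days from start to end, counting both.
30 = 7 × 4 + 2, so there are 4 full weeks plus 2 extra days.
Each full week contributes 5 weekdays (Mon–Fri): 4 × 5 = 20.
The 2 extra days are Sun, Mon — 1 of them qualifies.
Total: 20 + 1 = 21.

21 weekdays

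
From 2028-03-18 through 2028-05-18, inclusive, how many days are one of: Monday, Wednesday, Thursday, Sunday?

36

2028-03-18 is a Saturday.
From 2028-03-18 to 2028-05-18 is 62 days inclusive.
62 = 7 × 8 + 6, so there are 8 full weeks plus 6 extra days.
Each full week contributes 4 days from the set (Mon, Wed, Thu, Sun): 8 × 4 = 32.
The 6 extra days are Sat, Sun, Mon, Tue, Wed, Thu — 4 of them qualify.
Total: 32 + 4 = 36.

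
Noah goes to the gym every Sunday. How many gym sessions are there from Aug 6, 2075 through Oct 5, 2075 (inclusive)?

8 Sundays

Aug 6, 2075 is a Tuesday.
The range spans 61 days (inclusive of both endpoints).
61 = 7 × 8 + 5, so there are 8 full weeks plus 5 extra days.
Each full week contributes one Sunday: 8 so far.
The 5 extra days are Tue, Wed, Thu, Fri, Sat — none qualify.
Total: 8 + 0 = 8.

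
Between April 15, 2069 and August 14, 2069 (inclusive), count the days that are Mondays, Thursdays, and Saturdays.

April 15, 2069 is a Monday.
From April 15, 2069 to August 14, 2069 is 122 days inclusive.
122 = 7 × 17 + 3, so there are 17 full weeks plus 3 extra days.
Each full week contributes 3 days from the set (Mon, Thu, Sat): 17 × 3 = 51.
The 3 extra days are Monday, Tuesday, Wednesday — 1 of them qualifies.
Total: 51 + 1 = 52.

52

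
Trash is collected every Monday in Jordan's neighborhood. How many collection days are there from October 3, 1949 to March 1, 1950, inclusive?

22

October 3, 1949 is a Monday.
The range spans 150 days (inclusive of both endpoints).
150 = 7 × 21 + 3, so there are 21 full weeks plus 3 extra days.
Each full week contributes one Monday: 21 so far.
The 3 extra days are Monday, Tuesday, Wednesday — 1 of them qualifies.
Total: 21 + 1 = 22.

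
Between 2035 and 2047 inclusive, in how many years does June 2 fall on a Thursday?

2

Day of week of June 2 in each year:
2035: Sat, 2036: Mon, 2037: Tue, 2038: Wed, 2039: Thu ✓, 2040: Sat, 2041: Sun, 2042: Mon, 2043: Tue, 2044: Thu ✓, 2045: Fri, 2046: Sat, 2047: Sun
Thursdays: 2039, 2044.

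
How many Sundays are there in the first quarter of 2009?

January 1, 2009 is a Thursday.
The range spans 90 days (inclusive of both endpoints).
90 = 7 × 12 + 6, so there are 12 full weeks plus 6 extra days.
Each full week contributes one Sunday: 12 so far.
The 6 extra days are Thursday, Friday, Saturday, Sunday, Monday, Tuesday — 1 of them qualifies.
Total: 12 + 1 = 13.

13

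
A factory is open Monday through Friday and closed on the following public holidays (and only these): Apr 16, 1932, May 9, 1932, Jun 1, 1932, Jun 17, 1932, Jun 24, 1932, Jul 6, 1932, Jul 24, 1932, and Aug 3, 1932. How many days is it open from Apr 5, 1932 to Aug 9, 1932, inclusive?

85

Apr 5, 1932 is a Tuesday.
From Apr 5, 1932 to Aug 9, 1932 is 127 days inclusive.
127 = 7 × 18 + 1, so there are 18 full weeks plus 1 extra day.
Each full week contributes 5 weekdays (Mon–Fri): 18 × 5 = 90.
The 1 extra day is Tuesday — 1 of them qualifies.
Total: 90 + 1 = 91.
Holidays: Apr 16, 1932 (Sat); May 9, 1932 (Mon); Jun 1, 1932 (Wed); Jun 17, 1932 (Fri); Jun 24, 1932 (Fri); Jul 6, 1932 (Wed); Jul 24, 1932 (Sun); Aug 3, 1932 (Wed).
6 of the 8 holidays fall on weekdays; the rest are weekends and were already excluded.
Business days: 91 − 6 = 85.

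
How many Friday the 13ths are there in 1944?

1

The 13th falls on a Friday when the month's 13th has weekday Fri.
Jan 13 is Thu; Feb 13 is Sun; Mar 13 is Mon; Apr 13 is Thu; May 13 is Sat; Jun 13 is Tue; Jul 13 is Thu; Aug 13 is Sun; Sep 13 is Wed; Oct 13 is Fri ✓; Nov 13 is Mon; Dec 13 is Wed.
Friday the 13ths: Oct.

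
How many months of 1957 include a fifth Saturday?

A month has five Saturdays exactly when Saturday falls within its first (length − 28) days.
Jan: 31 days, starts Tue → 5 of Tue, Wed, Thu
Feb: 28 days, starts Fri → 5 of (none)
Mar: 31 days, starts Fri → 5 of Fri, Sat, Sun ✓
Apr: 30 days, starts Mon → 5 of Mon, Tue
May: 31 days, starts Wed → 5 of Wed, Thu, Fri
Jun: 30 days, starts Sat → 5 of Sat, Sun ✓
Jul: 31 days, starts Mon → 5 of Mon, Tue, Wed
Aug: 31 days, starts Thu → 5 of Thu, Fri, Sat ✓
Sep: 30 days, starts Sun → 5 of Sun, Mon
Oct: 31 days, starts Tue → 5 of Tue, Wed, Thu
Nov: 30 days, starts Fri → 5 of Fri, Sat ✓
Dec: 31 days, starts Sun → 5 of Sun, Mon, Tue
Months with five Saturdays: Mar, Jun, Aug, Nov.

4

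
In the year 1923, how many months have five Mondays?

5

A month has five Mondays exactly when Monday falls within its first (length − 28) days.
Jan: 31 days, starts Mon → 5 of Mon, Tue, Wed ✓
Feb: 28 days, starts Thu → 5 of (none)
Mar: 31 days, starts Thu → 5 of Thu, Fri, Sat
Apr: 30 days, starts Sun → 5 of Sun, Mon ✓
May: 31 days, starts Tue → 5 of Tue, Wed, Thu
Jun: 30 days, starts Fri → 5 of Fri, Sat
Jul: 31 days, starts Sun → 5 of Sun, Mon, Tue ✓
Aug: 31 days, starts Wed → 5 of Wed, Thu, Fri
Sep: 30 days, starts Sat → 5 of Sat, Sun
Oct: 31 days, starts Mon → 5 of Mon, Tue, Wed ✓
Nov: 30 days, starts Thu → 5 of Thu, Fri
Dec: 31 days, starts Sat → 5 of Sat, Sun, Mon ✓
Months with five Mondays: Jan, Apr, Jul, Oct, Dec.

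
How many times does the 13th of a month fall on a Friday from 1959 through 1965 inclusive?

13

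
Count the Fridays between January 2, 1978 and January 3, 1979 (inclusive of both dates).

January 2, 1978 is a Monday.
The range spans 367 days (inclusive of both endpoints).
367 = 7 × 52 + 3, so there are 52 full weeks plus 3 extra days.
Each full week contributes one Friday: 52 so far.
The 3 extra days are Mon, Tue, Wed — none qualify.
Total: 52 + 0 = 52.

52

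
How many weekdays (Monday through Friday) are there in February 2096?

21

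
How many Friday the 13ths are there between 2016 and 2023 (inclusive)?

Friday-the-13ths by year:
2016: May
2017: Jan, Oct
2018: Apr, Jul
2019: Sep, Dec
2020: Mar, Nov
2021: Aug
2022: May
2023: Jan, Oct

13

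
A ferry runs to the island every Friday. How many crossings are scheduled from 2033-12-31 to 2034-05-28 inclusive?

21

2033-12-31 is a Saturday.
The range spans 149 days (inclusive of both endpoints).
149 = 7 × 21 + 2, so there are 21 full weeks plus 2 extra days.
Each full week contributes one Friday: 21 so far.
The 2 extra days are Saturday, Sunday — none qualify.
Total: 21 + 0 = 21.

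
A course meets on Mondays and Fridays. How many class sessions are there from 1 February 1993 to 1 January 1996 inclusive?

1 February 1993 is a Monday.
The range spans 1065 days (inclusive of both endpoints).
1065 = 7 × 152 + 1, so there are 152 full weeks plus 1 extra day.
Each full week contributes 2 days from the set (Mon, Fri): 152 × 2 = 304.
The 1 extra day is Monday — 1 of them qualifies.
Total: 304 + 1 = 305.

305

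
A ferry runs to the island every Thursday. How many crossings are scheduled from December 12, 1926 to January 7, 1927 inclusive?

4 Thursdays

December 12, 1926 is a Sunday.
That's 27 days from start to end, counting both.
27 = 7 × 3 + 6, so there are 3 full weeks plus 6 extra days.
Each full week contributes one Thursday: 3 so far.
The 6 extra days are Sun, Mon, Tue, Wed, Thu, Fri — 1 of them qualifies.
Total: 3 + 1 = 4.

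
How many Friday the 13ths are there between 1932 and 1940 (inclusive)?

Friday-the-13ths by year:
1932: May
1933: Jan, Oct
1934: Apr, Jul
1935: Sep, Dec
1936: Mar, Nov
1937: Aug
1938: May
1939: Jan, Oct
1940: Sep, Dec

15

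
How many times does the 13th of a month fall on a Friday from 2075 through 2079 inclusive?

8

Friday-the-13ths by year:
2075: Sep, Dec
2076: Mar, Nov
2077: Aug
2078: May
2079: Jan, Oct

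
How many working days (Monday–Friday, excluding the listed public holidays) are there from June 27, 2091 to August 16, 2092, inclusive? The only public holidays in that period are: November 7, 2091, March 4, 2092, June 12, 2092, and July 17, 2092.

294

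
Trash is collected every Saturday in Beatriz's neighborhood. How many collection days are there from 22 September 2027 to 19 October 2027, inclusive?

4 Saturdays

22 September 2027 is a Wednesday.
From 22 September 2027 to 19 October 2027 is 28 days inclusive.
28 = 7 × 4, so the span is exactly 4 full weeks.
Each full week contributes one Saturday: 4 so far.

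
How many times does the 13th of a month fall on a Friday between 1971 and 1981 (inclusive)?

18

Friday-the-13ths by year:
1971: Aug
1972: Oct
1973: Apr, Jul
1974: Sep, Dec
1975: Jun
1976: Feb, Aug
1977: May
1978: Jan, Oct
1979: Apr, Jul
1980: Jun
1981: Feb, Mar, Nov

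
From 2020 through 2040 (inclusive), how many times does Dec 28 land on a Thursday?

3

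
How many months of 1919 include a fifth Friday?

A month has five Fridays exactly when Friday falls within its first (length − 28) days.
Jan: 31 days, starts Wed → 5 of Wed, Thu, Fri ✓
Feb: 28 days, starts Sat → 5 of (none)
Mar: 31 days, starts Sat → 5 of Sat, Sun, Mon
Apr: 30 days, starts Tue → 5 of Tue, Wed
May: 31 days, starts Thu → 5 of Thu, Fri, Sat ✓
Jun: 30 days, starts Sun → 5 of Sun, Mon
Jul: 31 days, starts Tue → 5 of Tue, Wed, Thu
Aug: 31 days, starts Fri → 5 of Fri, Sat, Sun ✓
Sep: 30 days, starts Mon → 5 of Mon, Tue
Oct: 31 days, starts Wed → 5 of Wed, Thu, Fri ✓
Nov: 30 days, starts Sat → 5 of Sat, Sun
Dec: 31 days, starts Mon → 5 of Mon, Tue, Wed
Months with five Fridays: Jan, May, Aug, Oct.

4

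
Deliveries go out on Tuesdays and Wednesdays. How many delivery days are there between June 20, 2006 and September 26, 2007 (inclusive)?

June 20, 2006 is a Tuesday.
That's 464 days from start to end, counting both.
464 = 7 × 66 + 2, so there are 66 full weeks plus 2 extra days.
Each full week contributes 2 days from the set (Tue, Wed): 66 × 2 = 132.
The 2 extra days are Tue, Wed — 2 of them qualify.
Total: 132 + 2 = 134.

134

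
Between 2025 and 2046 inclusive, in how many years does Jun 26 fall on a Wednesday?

2

Day of week of June 26 in each year:
2025: Thu, 2026: Fri, 2027: Sat, 2028: Mon, 2029: Tue, 2030: Wed ✓, 2031: Thu, 2032: Sat, 2033: Sun, 2034: Mon, 2035: Tue, 2036: Thu, 2037: Fri, 2038: Sat, 2039: Sun, 2040: Tue, 2041: Wed ✓, 2042: Thu, 2043: Fri, 2044: Sun, 2045: Mon, 2046: Tue
Wednesdays: 2030, 2041.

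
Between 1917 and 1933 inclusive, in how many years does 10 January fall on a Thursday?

3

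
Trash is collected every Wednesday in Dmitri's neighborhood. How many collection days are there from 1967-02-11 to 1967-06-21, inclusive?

19

1967-02-11 is a Saturday.
From 1967-02-11 to 1967-06-21 is 131 days inclusive.
131 = 7 × 18 + 5, so there are 18 full weeks plus 5 extra days.
Each full week contributes one Wednesday: 18 so far.
The 5 extra days are Sat, Sun, Mon, Tue, Wed — 1 of them qualifies.
Total: 18 + 1 = 19.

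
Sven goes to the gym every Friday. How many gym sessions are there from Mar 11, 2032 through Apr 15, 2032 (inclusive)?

Mar 11, 2032 is a Thursday.
From Mar 11, 2032 to Apr 15, 2032 is 36 days inclusive.
36 = 7 × 5 + 1, so there are 5 full weeks plus 1 extra day.
Each full week contributes one Friday: 5 so far.
The 1 extra day is Thursday — none qualify.
Total: 5 + 0 = 5.

5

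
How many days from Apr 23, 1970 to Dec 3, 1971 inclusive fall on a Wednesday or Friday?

169

Apr 23, 1970 is a Thursday.
That's 590 days from start to end, counting both.
590 = 7 × 84 + 2, so there are 84 full weeks plus 2 extra days.
Each full week contributes 2 days from the set (Wed, Fri): 84 × 2 = 168.
The 2 extra days are Thursday, Friday — 1 of them qualifies.
Total: 168 + 1 = 169.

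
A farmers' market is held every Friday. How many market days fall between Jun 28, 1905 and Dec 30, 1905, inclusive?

Jun 28, 1905 is a Wednesday.
From Jun 28, 1905 to Dec 30, 1905 is 186 days inclusive.
186 = 7 × 26 + 4, so there are 26 full weeks plus 4 extra days.
Each full week contributes one Friday: 26 so far.
The 4 extra days are Wed, Thu, Fri, Sat — 1 of them qualifies.
Total: 26 + 1 = 27.

27 Fridays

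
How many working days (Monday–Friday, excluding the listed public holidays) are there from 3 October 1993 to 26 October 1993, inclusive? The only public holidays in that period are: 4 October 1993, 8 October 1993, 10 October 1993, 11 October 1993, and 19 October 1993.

13 working days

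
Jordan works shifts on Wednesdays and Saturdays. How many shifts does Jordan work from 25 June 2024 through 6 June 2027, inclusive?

25 June 2024 is a Tuesday.
From 25 June 2024 to 6 June 2027 is 1077 days inclusive.
1077 = 7 × 153 + 6, so there are 153 full weeks plus 6 extra days.
Each full week contributes 2 days from the set (Wed, Sat): 153 × 2 = 306.
The 6 extra days are Tue, Wed, Thu, Fri, Sat, Sun — 2 of them qualify.
Total: 306 + 2 = 308.

308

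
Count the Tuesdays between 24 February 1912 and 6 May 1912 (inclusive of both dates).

10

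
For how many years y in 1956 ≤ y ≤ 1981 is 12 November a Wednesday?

4

Day of week of November 12 in each year:
1956: Mon, 1957: Tue, 1958: Wed ✓, 1959: Thu, 1960: Sat, 1961: Sun, 1962: Mon, 1963: Tue, 1964: Thu, 1965: Fri, 1966: Sat, 1967: Sun, 1968: Tue, 1969: Wed ✓, 1970: Thu, 1971: Fri, 1972: Sun, 1973: Mon, 1974: Tue, 1975: Wed ✓, 1976: Fri, 1977: Sat, 1978: Sun, 1979: Mon, 1980: Wed ✓, 1981: Thu
Wednesdays: 1958, 1969, 1975, 1980.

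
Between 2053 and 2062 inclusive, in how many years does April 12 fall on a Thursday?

1

Day of week of April 12 in each year:
2053: Sat, 2054: Sun, 2055: Mon, 2056: Wed, 2057: Thu ✓, 2058: Fri, 2059: Sat, 2060: Mon, 2061: Tue, 2062: Wed
Thursdays: 2057.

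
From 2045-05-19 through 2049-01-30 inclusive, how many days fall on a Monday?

2045-05-19 is a Friday.
From 2045-05-19 to 2049-01-30 is 1353 days inclusive.
1353 = 7 × 193 + 2, so there are 193 full weeks plus 2 extra days.
Each full week contributes one Monday: 193 so far.
The 2 extra days are Fri, Sat — none qualify.
Total: 193 + 0 = 193.

193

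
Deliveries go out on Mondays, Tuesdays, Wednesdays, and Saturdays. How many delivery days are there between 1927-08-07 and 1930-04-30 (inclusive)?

1927-08-07 is a Sunday.
That's 998 days from start to end, counting both.
998 = 7 × 142 + 4, so there are 142 full weeks plus 4 extra days.
Each full week contributes 4 days from the set (Mon, Tue, Wed, Sat): 142 × 4 = 568.
The 4 extra days are Sun, Mon, Tue, Wed — 3 of them qualify.
Total: 568 + 3 = 571.

571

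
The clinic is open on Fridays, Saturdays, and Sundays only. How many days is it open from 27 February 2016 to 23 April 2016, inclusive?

25

27 February 2016 is a Saturday.
From 27 February 2016 to 23 April 2016 is 57 days inclusive.
57 = 7 × 8 + 1, so there are 8 full weeks plus 1 extra day.
Each full week contributes 3 days from the set (Fri, Sat, Sun): 8 × 3 = 24.
The 1 extra day is Saturday — 1 of them qualifies.
Total: 24 + 1 = 25.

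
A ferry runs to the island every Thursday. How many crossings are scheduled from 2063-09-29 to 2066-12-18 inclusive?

168 Thursdays

2063-09-29 is a Saturday.
The range spans 1177 days (inclusive of both endpoints).
1177 = 7 × 168 + 1, so there are 168 full weeks plus 1 extra day.
Each full week contributes one Thursday: 168 so far.
The 1 extra day is Saturday — none qualify.
Total: 168 + 0 = 168.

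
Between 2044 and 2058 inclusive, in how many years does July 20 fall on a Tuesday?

2

Day of week of July 20 in each year:
2044: Wed, 2045: Thu, 2046: Fri, 2047: Sat, 2048: Mon, 2049: Tue ✓, 2050: Wed, 2051: Thu, 2052: Sat, 2053: Sun, 2054: Mon, 2055: Tue ✓, 2056: Thu, 2057: Fri, 2058: Sat
Tuesdays: 2049, 2055.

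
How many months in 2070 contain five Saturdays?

A month has five Saturdays exactly when Saturday falls within its first (length − 28) days.
Jan: 31 days, starts Wed → 5 of Wed, Thu, Fri
Feb: 28 days, starts Sat → 5 of (none)
Mar: 31 days, starts Sat → 5 of Sat, Sun, Mon ✓
Apr: 30 days, starts Tue → 5 of Tue, Wed
May: 31 days, starts Thu → 5 of Thu, Fri, Sat ✓
Jun: 30 days, starts Sun → 5 of Sun, Mon
Jul: 31 days, starts Tue → 5 of Tue, Wed, Thu
Aug: 31 days, starts Fri → 5 of Fri, Sat, Sun ✓
Sep: 30 days, starts Mon → 5 of Mon, Tue
Oct: 31 days, starts Wed → 5 of Wed, Thu, Fri
Nov: 30 days, starts Sat → 5 of Sat, Sun ✓
Dec: 31 days, starts Mon → 5 of Mon, Tue, Wed
Months with five Saturdays: Mar, May, Aug, Nov.

4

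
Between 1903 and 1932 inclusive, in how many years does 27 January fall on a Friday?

Day of week of January 27 in each year:
1903: Tue, 1904: Wed, 1905: Fri ✓, 1906: Sat, 1907: Sun, 1908: Mon, 1909: Wed, 1910: Thu, 1911: Fri ✓, 1912: Sat, 1913: Mon, 1914: Tue, 1915: Wed, 1916: Thu, 1917: Sat, 1918: Sun, 1919: Mon, 1920: Tue, 1921: Thu, 1922: Fri ✓, 1923: Sat, 1924: Sun, 1925: Tue, 1926: Wed, 1927: Thu, 1928: Fri ✓, 1929: Sun, 1930: Mon, 1931: Tue, 1932: Wed
Fridays: 1905, 1911, 1922, 1928.

4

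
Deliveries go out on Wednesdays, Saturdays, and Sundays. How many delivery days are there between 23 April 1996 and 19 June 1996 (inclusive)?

23 April 1996 is a Tuesday.
From 23 April 1996 to 19 June 1996 is 58 days inclusive.
58 = 7 × 8 + 2, so there are 8 full weeks plus 2 extra days.
Each full week contributes 3 days from the set (Wed, Sat, Sun): 8 × 3 = 24.
The 2 extra days are Tuesday, Wednesday — 1 of them qualifies.
Total: 24 + 1 = 25.

25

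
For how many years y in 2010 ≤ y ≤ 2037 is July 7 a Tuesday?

4

Day of week of July 7 in each year:
2010: Wed, 2011: Thu, 2012: Sat, 2013: Sun, 2014: Mon, 2015: Tue ✓, 2016: Thu, 2017: Fri, 2018: Sat, 2019: Sun, 2020: Tue ✓, 2021: Wed, 2022: Thu, 2023: Fri, 2024: Sun, 2025: Mon, 2026: Tue ✓, 2027: Wed, 2028: Fri, 2029: Sat, 2030: Sun, 2031: Mon, 2032: Wed, 2033: Thu, 2034: Fri, 2035: Sat, 2036: Mon, 2037: Tue ✓
Tuesdays: 2015, 2020, 2026, 2037.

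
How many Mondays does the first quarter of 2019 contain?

12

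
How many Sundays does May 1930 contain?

1 May 1930 is a Thursday.
From 1 May 1930 to 31 May 1930 is 31 days inclusive.
31 = 7 × 4 + 3, so there are 4 full weeks plus 3 extra days.
Each full week contributes one Sunday: 4 so far.
The 3 extra days are Thursday, Friday, Saturday — none qualify.
Total: 4 + 0 = 4.

4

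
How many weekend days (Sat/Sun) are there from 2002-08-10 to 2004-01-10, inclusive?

149

2002-08-10 is a Saturday.
That's 519 days from start to end, counting both.
519 = 7 × 74 + 1, so there are 74 full weeks plus 1 extra day.
Each full week contributes 2 weekend days (Sat, Sun): 74 × 2 = 148.
The 1 extra day is Saturday — 1 of them qualifies.
Total: 148 + 1 = 149.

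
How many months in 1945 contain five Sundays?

A month has five Sundays exactly when Sunday falls within its first (length − 28) days.
Jan: 31 days, starts Mon → 5 of Mon, Tue, Wed
Feb: 28 days, starts Thu → 5 of (none)
Mar: 31 days, starts Thu → 5 of Thu, Fri, Sat
Apr: 30 days, starts Sun → 5 of Sun, Mon ✓
May: 31 days, starts Tue → 5 of Tue, Wed, Thu
Jun: 30 days, starts Fri → 5 of Fri, Sat
Jul: 31 days, starts Sun → 5 of Sun, Mon, Tue ✓
Aug: 31 days, starts Wed → 5 of Wed, Thu, Fri
Sep: 30 days, starts Sat → 5 of Sat, Sun ✓
Oct: 31 days, starts Mon → 5 of Mon, Tue, Wed
Nov: 30 days, starts Thu → 5 of Thu, Fri
Dec: 31 days, starts Sat → 5 of Sat, Sun, Mon ✓
Months with five Sundays: Apr, Jul, Sep, Dec.

4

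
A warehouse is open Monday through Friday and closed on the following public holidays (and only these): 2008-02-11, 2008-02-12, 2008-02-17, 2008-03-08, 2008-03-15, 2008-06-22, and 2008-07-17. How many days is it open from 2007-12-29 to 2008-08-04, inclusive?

153

2007-12-29 is a Saturday.
That's 220 days from start to end, counting both.
220 = 7 × 31 + 3, so there are 31 full weeks plus 3 extra days.
Each full week contributes 5 weekdays (Mon–Fri): 31 × 5 = 155.
The 3 extra days are Sat, Sun, Mon — 1 of them qualifies.
Total: 155 + 1 = 156.
Holidays: 2008-02-11 (Mon); 2008-02-12 (Tue); 2008-02-17 (Sun); 2008-03-08 (Sat); 2008-03-15 (Sat); 2008-06-22 (Sun); 2008-07-17 (Thu).
3 of the 7 holidays fall on weekdays; the rest are weekends and were already excluded.
Business days: 156 − 3 = 153.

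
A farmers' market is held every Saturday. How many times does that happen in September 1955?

4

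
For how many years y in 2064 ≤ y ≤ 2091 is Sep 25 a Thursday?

4

Day of week of September 25 in each year:
2064: Thu ✓, 2065: Fri, 2066: Sat, 2067: Sun, 2068: Tue, 2069: Wed, 2070: Thu ✓, 2071: Fri, 2072: Sun, 2073: Mon, 2074: Tue, 2075: Wed, 2076: Fri, 2077: Sat, 2078: Sun, 2079: Mon, 2080: Wed, 2081: Thu ✓, 2082: Fri, 2083: Sat, 2084: Mon, 2085: Tue, 2086: Wed, 2087: Thu ✓, 2088: Sat, 2089: Sun, 2090: Mon, 2091: Tue
Thursdays: 2064, 2070, 2081, 2087.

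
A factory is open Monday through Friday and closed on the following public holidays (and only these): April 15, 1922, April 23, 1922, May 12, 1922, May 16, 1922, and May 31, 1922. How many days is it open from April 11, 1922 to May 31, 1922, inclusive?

April 11, 1922 is a Tuesday.
That's 51 days from start to end, counting both.
51 = 7 × 7 + 2, so there are 7 full weeks plus 2 extra days.
Each full week contributes 5 weekdays (Mon–Fri): 7 × 5 = 35.
The 2 extra days are Tue, Wed — 2 of them qualify.
Total: 35 + 2 = 37.
Holidays: April 15, 1922 (Sat); April 23, 1922 (Sun); May 12, 1922 (Fri); May 16, 1922 (Tue); May 31, 1922 (Wed).
3 of the 5 holidays fall on weekdays; the rest are weekends and were already excluded.
Business days: 37 − 3 = 34.

34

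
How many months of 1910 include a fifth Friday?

4

A month has five Fridays exactly when Friday falls within its first (length − 28) days.
Jan: 31 days, starts Sat → 5 of Sat, Sun, Mon
Feb: 28 days, starts Tue → 5 of (none)
Mar: 31 days, starts Tue → 5 of Tue, Wed, Thu
Apr: 30 days, starts Fri → 5 of Fri, Sat ✓
May: 31 days, starts Sun → 5 of Sun, Mon, Tue
Jun: 30 days, starts Wed → 5 of Wed, Thu
Jul: 31 days, starts Fri → 5 of Fri, Sat, Sun ✓
Aug: 31 days, starts Mon → 5 of Mon, Tue, Wed
Sep: 30 days, starts Thu → 5 of Thu, Fri ✓
Oct: 31 days, starts Sat → 5 of Sat, Sun, Mon
Nov: 30 days, starts Tue → 5 of Tue, Wed
Dec: 31 days, starts Thu → 5 of Thu, Fri, Sat ✓
Months with five Fridays: Apr, Jul, Sep, Dec.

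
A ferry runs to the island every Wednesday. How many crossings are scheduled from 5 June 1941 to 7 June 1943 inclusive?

5 June 1941 is a Thursday.
From 5 June 1941 to 7 June 1943 is 733 days inclusive.
733 = 7 × 104 + 5, so there are 104 full weeks plus 5 extra days.
Each full week contributes one Wednesday: 104 so far.
The 5 extra days are Thursday, Friday, Saturday, Sunday, Monday — none qualify.
Total: 104 + 0 = 104.

104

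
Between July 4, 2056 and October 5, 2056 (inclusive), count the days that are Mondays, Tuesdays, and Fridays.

40

July 4, 2056 is a Tuesday.
That's 94 days from start to end, counting both.
94 = 7 × 13 + 3, so there are 13 full weeks plus 3 extra days.
Each full week contributes 3 days from the set (Mon, Tue, Fri): 13 × 3 = 39.
The 3 extra days are Tue, Wed, Thu — 1 of them qualifies.
Total: 39 + 1 = 40.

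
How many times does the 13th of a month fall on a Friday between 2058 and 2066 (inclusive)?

Friday-the-13ths by year:
2058: Sep, Dec
2059: Jun
2060: Feb, Aug
2061: May
2062: Jan, Oct
2063: Apr, Jul
2064: Jun
2065: Feb, Mar, Nov
2066: Aug

15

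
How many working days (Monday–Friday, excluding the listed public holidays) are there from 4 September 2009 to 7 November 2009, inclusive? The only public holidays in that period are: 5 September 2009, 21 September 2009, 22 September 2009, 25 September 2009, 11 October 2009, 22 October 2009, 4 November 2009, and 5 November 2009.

4 September 2009 is a Friday.
From 4 September 2009 to 7 November 2009 is 65 days inclusive.
65 = 7 × 9 + 2, so there are 9 full weeks plus 2 extra days.
Each full week contributes 5 weekdays (Mon–Fri): 9 × 5 = 45.
The 2 extra days are Friday, Saturday — 1 of them qualifies.
Total: 45 + 1 = 46.
Holidays: 5 September 2009 (Sat); 21 September 2009 (Mon); 22 September 2009 (Tue); 25 September 2009 (Fri); 11 October 2009 (Sun); 22 October 2009 (Thu); 4 November 2009 (Wed); 5 November 2009 (Thu).
6 of the 8 holidays fall on weekdays; the rest are weekends and were already excluded.
Business days: 46 − 6 = 40.

40 working days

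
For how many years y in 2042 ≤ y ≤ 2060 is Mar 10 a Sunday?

3

Day of week of March 10 in each year:
2042: Mon, 2043: Tue, 2044: Thu, 2045: Fri, 2046: Sat, 2047: Sun ✓, 2048: Tue, 2049: Wed, 2050: Thu, 2051: Fri, 2052: Sun ✓, 2053: Mon, 2054: Tue, 2055: Wed, 2056: Fri, 2057: Sat, 2058: Sun ✓, 2059: Mon, 2060: Wed
Sundays: 2047, 2052, 2058.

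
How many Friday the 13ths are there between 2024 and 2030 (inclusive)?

Friday-the-13ths by year:
2024: Sep, Dec
2025: Jun
2026: Feb, Mar, Nov
2027: Aug
2028: Oct
2029: Apr, Jul
2030: Sep, Dec

12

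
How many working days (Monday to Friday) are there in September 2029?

2029-09-01 is a Saturday.
That's 30 days from start to end, counting both.
30 = 7 × 4 + 2, so there are 4 full weeks plus 2 extra days.
Each full week contributes 5 weekdays (Mon–Fri): 4 × 5 = 20.
The 2 extra days are Sat, Sun — none qualify.
Total: 20 + 0 = 20.

20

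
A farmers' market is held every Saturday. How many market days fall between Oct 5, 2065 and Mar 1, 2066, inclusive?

21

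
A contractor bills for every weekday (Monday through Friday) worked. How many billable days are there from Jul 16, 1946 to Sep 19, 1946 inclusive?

48

Jul 16, 1946 is a Tuesday.
That's 66 days from start to end, counting both.
66 = 7 × 9 + 3, so there are 9 full weeks plus 3 extra days.
Each full week contributes 5 weekdays (Mon–Fri): 9 × 5 = 45.
The 3 extra days are Tuesday, Wednesday, Thursday — 3 of them qualify.
Total: 45 + 3 = 48.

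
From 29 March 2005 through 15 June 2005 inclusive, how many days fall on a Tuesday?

12

29 March 2005 is a Tuesday.
The range spans 79 days (inclusive of both endpoints).
79 = 7 × 11 + 2, so there are 11 full weeks plus 2 extra days.
Each full week contributes one Tuesday: 11 so far.
The 2 extra days are Tuesday, Wednesday — 1 of them qualifies.
Total: 11 + 1 = 12.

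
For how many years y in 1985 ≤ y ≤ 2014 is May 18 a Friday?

4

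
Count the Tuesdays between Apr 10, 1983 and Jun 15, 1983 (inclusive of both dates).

10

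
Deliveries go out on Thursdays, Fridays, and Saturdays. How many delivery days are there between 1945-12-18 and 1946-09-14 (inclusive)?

117

1945-12-18 is a Tuesday.
That's 271 days from start to end, counting both.
271 = 7 × 38 + 5, so there are 38 full weeks plus 5 extra days.
Each full week contributes 3 days from the set (Thu, Fri, Sat): 38 × 3 = 114.
The 5 extra days are Tue, Wed, Thu, Fri, Sat — 3 of them qualify.
Total: 114 + 3 = 117.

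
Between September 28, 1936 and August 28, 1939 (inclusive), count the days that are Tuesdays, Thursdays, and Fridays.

456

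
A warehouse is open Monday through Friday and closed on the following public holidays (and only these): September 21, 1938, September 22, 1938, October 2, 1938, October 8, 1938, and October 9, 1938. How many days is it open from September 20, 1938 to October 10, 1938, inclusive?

September 20, 1938 is a Tuesday.
The range spans 21 days (inclusive of both endpoints).
21 = 7 × 3, so the span is exactly 3 full weeks.
Each full week contributes 5 weekdays (Mon–Fri): 3 × 5 = 15.
Total: 15.
Holidays: September 21, 1938 (Wed); September 22, 1938 (Thu); October 2, 1938 (Sun); October 8, 1938 (Sat); October 9, 1938 (Sun).
2 of the 5 holidays fall on weekdays; the rest are weekends and were already excluded.
Business days: 15 − 2 = 13.

13 business days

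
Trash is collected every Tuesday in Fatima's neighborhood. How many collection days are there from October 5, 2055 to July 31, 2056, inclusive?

October 5, 2055 is a Tuesday.
From October 5, 2055 to July 31, 2056 is 301 days inclusive.
301 = 7 × 43, so the span is exactly 43 full weeks.
Each full week contributes one Tuesday: 43 so far.

43 Tuesdays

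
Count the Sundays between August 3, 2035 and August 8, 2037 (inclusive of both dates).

August 3, 2035 is a Friday.
That's 737 days from start to end, counting both.
737 = 7 × 105 + 2, so there are 105 full weeks plus 2 extra days.
Each full week contributes one Sunday: 105 so far.
The 2 extra days are Fri, Sat — none qualify.
Total: 105 + 0 = 105.

105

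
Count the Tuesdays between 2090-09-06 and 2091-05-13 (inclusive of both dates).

2090-09-06 is a Wednesday.
The range spans 250 days (inclusive of both endpoints).
250 = 7 × 35 + 5, so there are 35 full weeks plus 5 extra days.
Each full week contributes one Tuesday: 35 so far.
The 5 extra days are Wed, Thu, Fri, Sat, Sun — none qualify.
Total: 35 + 0 = 35.

35 Tuesdays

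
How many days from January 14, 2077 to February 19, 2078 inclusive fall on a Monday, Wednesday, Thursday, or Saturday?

230

January 14, 2077 is a Thursday.
The range spans 402 days (inclusive of both endpoints).
402 = 7 × 57 + 3, so there are 57 full weeks plus 3 extra days.
Each full week contributes 4 days from the set (Mon, Wed, Thu, Sat): 57 × 4 = 228.
The 3 extra days are Thursday, Friday, Saturday — 2 of them qualify.
Total: 228 + 2 = 230.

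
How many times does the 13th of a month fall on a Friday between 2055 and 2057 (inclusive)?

4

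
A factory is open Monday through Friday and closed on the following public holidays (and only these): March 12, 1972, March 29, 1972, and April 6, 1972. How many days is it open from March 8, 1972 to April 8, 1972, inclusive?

March 8, 1972 is a Wednesday.
From March 8, 1972 to April 8, 1972 is 32 days inclusive.
32 = 7 × 4 + 4, so there are 4 full weeks plus 4 extra days.
Each full week contributes 5 weekdays (Mon–Fri): 4 × 5 = 20.
The 4 extra days are Wednesday, Thursday, Friday, Saturday — 3 of them qualify.
Total: 20 + 3 = 23.
Holidays: March 12, 1972 (Sun); March 29, 1972 (Wed); April 6, 1972 (Thu).
2 of the 3 holidays fall on weekdays; the rest are weekends and were already excluded.
Business days: 23 − 2 = 21.

21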